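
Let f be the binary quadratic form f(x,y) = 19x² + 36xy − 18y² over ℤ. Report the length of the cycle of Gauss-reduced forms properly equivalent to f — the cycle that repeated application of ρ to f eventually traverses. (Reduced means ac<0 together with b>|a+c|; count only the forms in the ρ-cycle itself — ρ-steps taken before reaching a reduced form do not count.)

D = 2664, ⌊√D⌋ = 51
river: ρ → (-18,36,19)
river: ρ → (19,40,-14)
river: ρ → (-14,44,13)
river: ρ → (13,34,-29)
river: ρ → (-29,24,18)
river: ρ → (18,48,-5)
river: ρ → (-5,42,45)
river: ρ → (45,48,-2)
river: ρ → (-2,48,45)
river: ρ → (45,42,-5)
river: ρ → (-5,48,18)
river: ρ → (18,24,-29)
river: ρ → (-29,34,13)
river: ρ → (13,44,-14)
river: ρ → (-14,40,19)
river: ρ → (19,36,-18)
ρ-cycle length = 16 (tail of 0 descent steps not counted)

16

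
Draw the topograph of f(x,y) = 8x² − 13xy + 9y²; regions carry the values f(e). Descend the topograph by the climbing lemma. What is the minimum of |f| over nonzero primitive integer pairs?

translate: b→3 (≡-13 mod 16), so (8,-13,9)→(8,3,4)
flip: (8,3,4)→(4,-3,8)
reduced (well bottom): (4,-3,8) with a≤c, −a<b≤a
well minimum = a = 4

4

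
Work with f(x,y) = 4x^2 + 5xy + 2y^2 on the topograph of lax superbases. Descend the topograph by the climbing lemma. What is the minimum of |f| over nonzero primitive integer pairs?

translate: b→-3 (≡5 mod 8), so (4,5,2)→(4,-3,1)
flip: (4,-3,1)→(1,3,4)
translate: b→1 (≡3 mod 2), so (1,3,4)→(1,1,2)
reduced (well bottom): (1,1,2) with a≤c, −a<b≤a
well minimum = a = 1

1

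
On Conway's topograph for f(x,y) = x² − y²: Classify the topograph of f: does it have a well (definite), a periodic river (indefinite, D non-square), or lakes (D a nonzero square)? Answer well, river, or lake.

D = b²−4ac = 0² − 4·1·(-1) = 4
D = 2² is a perfect square ⇒ form factors over ℤ ⇒ lakes

lake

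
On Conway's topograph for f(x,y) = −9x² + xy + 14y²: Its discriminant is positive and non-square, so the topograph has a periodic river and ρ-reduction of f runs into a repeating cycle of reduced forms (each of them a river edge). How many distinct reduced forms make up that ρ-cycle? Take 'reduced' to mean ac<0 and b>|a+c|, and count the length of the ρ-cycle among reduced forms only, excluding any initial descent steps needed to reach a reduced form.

D = 505, ⌊√D⌋ = 22
descent: ρ → (14,-1,-9)
descent: ρ → (-9,19,4)  [lands on river]
river: ρ → (4,21,-4)
river: ρ → (-4,19,9)
river: ρ → (9,17,-6)
river: ρ → (-6,19,6)
river: ρ → (6,17,-9)
ρ-cycle length = 6 (tail of 2 descent steps not counted)

6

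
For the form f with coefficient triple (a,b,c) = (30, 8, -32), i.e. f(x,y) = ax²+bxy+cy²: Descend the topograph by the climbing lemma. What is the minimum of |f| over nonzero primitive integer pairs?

river: ρ → (-32,56,6)
river: ρ → (6,52,-50)
river: ρ → (-50,48,8)
river: ρ → (8,48,-50)
river: ρ → (-50,52,6)
river: ρ → (6,56,-32)
river: ρ → (-32,8,30)
river: ρ → (30,52,-10)
river: ρ → (-10,48,40)
river: ρ → (40,32,-18)
river: ρ → (-18,40,32)
river: ρ → (32,24,-26)
river: ρ → (-26,28,30)
river: ρ → (30,32,-24)
river: ρ → (-24,16,38)
river: ρ → (38,60,-2)
river: ρ → (-2,60,38)
river: ρ → (38,16,-24)
river: ρ → (-24,32,30)
river: ρ → (30,28,-26)
river: ρ → (-26,24,32)
river: ρ → (32,40,-18)
river: ρ → (-18,32,40)
river: ρ → (40,48,-10)
river: ρ → (-10,52,30)
river: ρ → (30,8,-32)
closes: descent 0, river 26
min |a| on river = 2

2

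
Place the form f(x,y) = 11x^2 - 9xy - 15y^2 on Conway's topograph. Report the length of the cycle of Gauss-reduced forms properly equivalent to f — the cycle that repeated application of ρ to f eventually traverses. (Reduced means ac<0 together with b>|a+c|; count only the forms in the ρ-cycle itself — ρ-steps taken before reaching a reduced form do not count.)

D = 741, ⌊√D⌋ = 27
descent: ρ → (-15,9,11)  [lands on river]
river: ρ → (11,13,-13)
river: ρ → (-13,13,11)
river: ρ → (11,9,-15)
river: ρ → (-15,21,5)
river: ρ → (5,19,-19)
river: ρ → (-19,19,5)
river: ρ → (5,21,-15)
ρ-cycle length = 8 (tail of 1 descent step not counted)

8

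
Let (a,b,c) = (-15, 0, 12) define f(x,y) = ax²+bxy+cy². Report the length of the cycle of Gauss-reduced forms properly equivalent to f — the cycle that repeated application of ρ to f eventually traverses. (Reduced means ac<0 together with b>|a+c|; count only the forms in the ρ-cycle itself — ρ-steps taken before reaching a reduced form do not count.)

D = 720, ⌊√D⌋ = 26
descent: ρ → (12,24,-3)  [lands on river]
river: ρ → (-3,24,12)
ρ-cycle length = 2 (tail of 1 descent step not counted)

2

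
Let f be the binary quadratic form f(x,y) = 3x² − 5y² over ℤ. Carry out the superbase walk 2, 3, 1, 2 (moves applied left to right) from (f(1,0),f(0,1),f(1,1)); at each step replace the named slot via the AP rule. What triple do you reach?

start (3,-5,-2) = (f(1,0),f(0,1),f(1,1))
replace slot 2: 2·(3+(-2)) − (-5) = 7 → (3,7,-2)
replace slot 3: 2·(3+7) − (-2) = 22 → (3,7,22)
replace slot 1: 2·(7+22) − 3 = 55 → (55,7,22)
replace slot 2: 2·(55+22) − 7 = 147 → (55,147,22)

55,147,22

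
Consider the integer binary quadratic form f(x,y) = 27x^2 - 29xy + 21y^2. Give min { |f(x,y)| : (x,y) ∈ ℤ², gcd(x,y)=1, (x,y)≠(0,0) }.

translate: b→25 (≡-29 mod 54), so (27,-29,21)→(27,25,19)
flip: (27,25,19)→(19,-25,27)
translate: b→13 (≡-25 mod 38), so (19,-25,27)→(19,13,21)
reduced (well bottom): (19,13,21) with a≤c, −a<b≤a
well minimum = a = 19

19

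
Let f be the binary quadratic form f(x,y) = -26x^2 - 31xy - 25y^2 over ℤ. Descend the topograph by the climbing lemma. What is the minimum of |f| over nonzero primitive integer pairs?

translate: b→-21 (≡31 mod 52), so (26,31,25)→(26,-21,20)
flip: (26,-21,20)→(20,21,26)
translate: b→-19 (≡21 mod 40), so (20,21,26)→(20,-19,25)
reduced (well bottom): (20,-19,25) with a≤c, −a<b≤a
well minimum |f| = |-20| = 20 (negative-definite)

20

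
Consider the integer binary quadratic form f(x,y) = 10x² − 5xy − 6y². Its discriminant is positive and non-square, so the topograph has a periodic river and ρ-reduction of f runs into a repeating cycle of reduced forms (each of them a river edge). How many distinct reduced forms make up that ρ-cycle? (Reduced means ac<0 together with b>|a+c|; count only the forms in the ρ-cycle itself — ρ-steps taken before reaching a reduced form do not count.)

D = 265, ⌊√D⌋ = 16
descent: ρ → (-6,5,10)  [lands on river]
river: ρ → (10,15,-1)
river: ρ → (-1,15,10)
river: ρ → (10,5,-6)
river: ρ → (-6,7,9)
river: ρ → (9,11,-4)
river: ρ → (-4,13,6)
river: ρ → (6,11,-6)
river: ρ → (-6,13,4)
river: ρ → (4,11,-9)
river: ρ → (-9,7,6)
river: ρ → (6,5,-10)
river: ρ → (-10,15,1)
river: ρ → (1,15,-10)
river: ρ → (-10,5,6)
river: ρ → (6,7,-9)
river: ρ → (-9,11,4)
river: ρ → (4,13,-6)
river: ρ → (-6,11,6)
river: ρ → (6,13,-4)
river: ρ → (-4,11,9)
river: ρ → (9,7,-6)
ρ-cycle length = 22 (tail of 1 descent step not counted)

22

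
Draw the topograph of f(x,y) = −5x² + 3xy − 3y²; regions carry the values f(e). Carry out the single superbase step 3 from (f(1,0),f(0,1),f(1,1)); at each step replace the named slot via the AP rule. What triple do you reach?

start (-5,-3,-5) = (f(1,0),f(0,1),f(1,1))
replace slot 3: 2·((-5)+(-3)) − (-5) = -11 → (-5,-3,-11)

-5,-3,-11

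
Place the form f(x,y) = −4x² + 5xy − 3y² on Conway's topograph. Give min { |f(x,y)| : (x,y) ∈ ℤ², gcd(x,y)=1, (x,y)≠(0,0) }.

translate: b→3 (≡-5 mod 8), so (4,-5,3)→(4,3,2)
flip: (4,3,2)→(2,-3,4)
translate: b→1 (≡-3 mod 4), so (2,-3,4)→(2,1,3)
reduced (well bottom): (2,1,3) with a≤c, −a<b≤a
well minimum |f| = |-2| = 2 (negative-definite)

2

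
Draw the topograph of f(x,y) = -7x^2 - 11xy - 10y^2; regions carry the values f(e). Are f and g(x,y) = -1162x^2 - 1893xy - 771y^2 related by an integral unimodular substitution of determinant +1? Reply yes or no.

D₁ = -159, D₂ = -159
f is negative-definite; reduce −f:
−f: translate: b→-3 (≡11 mod 14), so (7,11,10)→(7,-3,6)
−f: flip: (7,-3,6)→(6,3,7)
−f: reduced (well bottom): (6,3,7) with a≤c, −a<b≤a
flip sign back: reduced form of f is (-6,-3,-7)
g is negative-definite; reduce −g:
−g: translate: b→-431 (≡1893 mod 2324), so (1162,1893,771)→(1162,-431,40)
−g: flip: (1162,-431,40)→(40,431,1162)
−g: translate: b→31 (≡431 mod 80), so (40,431,1162)→(40,31,7)
−g: flip: (40,31,7)→(7,-31,40)
−g: translate: b→-3 (≡-31 mod 14), so (7,-31,40)→(7,-3,6)
−g: flip: (7,-3,6)→(6,3,7)
−g: reduced (well bottom): (6,3,7) with a≤c, −a<b≤a
flip sign back: reduced form of g is (-6,-3,-7)
reduced forms (-6, -3, -7) vs (-6, -3, -7) ⇒ equivalent

yes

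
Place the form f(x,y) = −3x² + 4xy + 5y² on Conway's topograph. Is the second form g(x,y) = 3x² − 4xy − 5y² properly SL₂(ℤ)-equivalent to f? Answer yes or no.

D₁ = 76, D₂ = 76
river cycle of f (length 6): (5, 6, -2), (-2, 6, 5), (5, 4, -3), (-3, 8, 1), (1, 8, -3), (-3, 4, 5)
river cycle of g (length 6): (-5, 4, 3), (3, 8, -1), (-1, 8, 3), (3, 4, -5), (-5, 6, 2), (2, 6, -5)
cycles differ ⇒ inequivalent

no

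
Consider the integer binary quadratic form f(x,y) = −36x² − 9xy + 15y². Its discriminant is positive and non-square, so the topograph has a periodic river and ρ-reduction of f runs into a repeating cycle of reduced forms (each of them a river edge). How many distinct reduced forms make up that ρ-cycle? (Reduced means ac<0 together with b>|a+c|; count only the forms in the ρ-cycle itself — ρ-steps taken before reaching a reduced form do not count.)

D = 2241, ⌊√D⌋ = 47
descent: ρ → (15,39,-12)  [lands on river]
river: ρ → (-12,33,24)
river: ρ → (24,15,-21)
river: ρ → (-21,27,18)
river: ρ → (18,45,-3)
river: ρ → (-3,45,18)
river: ρ → (18,27,-21)
river: ρ → (-21,15,24)
river: ρ → (24,33,-12)
river: ρ → (-12,39,15)
river: ρ → (15,21,-30)
river: ρ → (-30,39,6)
river: ρ → (6,45,-9)
river: ρ → (-9,45,6)
river: ρ → (6,39,-30)
river: ρ → (-30,21,15)
ρ-cycle length = 16 (tail of 1 descent step not counted)

16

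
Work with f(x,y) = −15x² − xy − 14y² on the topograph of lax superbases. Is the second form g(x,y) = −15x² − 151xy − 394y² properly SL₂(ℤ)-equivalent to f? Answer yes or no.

D₁ = -839, D₂ = -839
f is negative-definite; reduce −f:
−f: flip: (15,1,14)→(14,-1,15)
−f: reduced (well bottom): (14,-1,15) with a≤c, −a<b≤a
flip sign back: reduced form of f is (-14,1,-15)
g is negative-definite; reduce −g:
−g: translate: b→1 (≡151 mod 30), so (15,151,394)→(15,1,14)
−g: flip: (15,1,14)→(14,-1,15)
−g: reduced (well bottom): (14,-1,15) with a≤c, −a<b≤a
flip sign back: reduced form of g is (-14,1,-15)
reduced forms (-14, 1, -15) vs (-14, 1, -15) ⇒ equivalent

yes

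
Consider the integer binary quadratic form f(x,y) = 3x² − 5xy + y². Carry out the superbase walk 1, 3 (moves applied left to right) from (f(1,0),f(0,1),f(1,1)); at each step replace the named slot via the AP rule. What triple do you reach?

start (3,1,-1) = (f(1,0),f(0,1),f(1,1))
replace slot 1: 2·(1+(-1)) − 3 = -3 → (-3,1,-1)
replace slot 3: 2·((-3)+1) − (-1) = -3 → (-3,1,-3)

-3,1,-3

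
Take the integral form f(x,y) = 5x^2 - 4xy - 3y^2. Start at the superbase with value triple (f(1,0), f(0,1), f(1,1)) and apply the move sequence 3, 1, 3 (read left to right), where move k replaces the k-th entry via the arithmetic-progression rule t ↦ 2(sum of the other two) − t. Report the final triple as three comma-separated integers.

start (5,-3,-2) = (f(1,0),f(0,1),f(1,1))
replace slot 3: 2·(5+(-3)) − (-2) = 6 → (5,-3,6)
replace slot 1: 2·((-3)+6) − 5 = 1 → (1,-3,6)
replace slot 3: 2·(1+(-3)) − 6 = -10 → (1,-3,-10)

1,-3,-10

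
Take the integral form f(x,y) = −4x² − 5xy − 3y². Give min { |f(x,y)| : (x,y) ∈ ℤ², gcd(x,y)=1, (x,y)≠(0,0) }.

translate: b→-3 (≡5 mod 8), so (4,5,3)→(4,-3,2)
flip: (4,-3,2)→(2,3,4)
translate: b→-1 (≡3 mod 4), so (2,3,4)→(2,-1,3)
reduced (well bottom): (2,-1,3) with a≤c, −a<b≤a
well minimum |f| = |-2| = 2 (negative-definite)

2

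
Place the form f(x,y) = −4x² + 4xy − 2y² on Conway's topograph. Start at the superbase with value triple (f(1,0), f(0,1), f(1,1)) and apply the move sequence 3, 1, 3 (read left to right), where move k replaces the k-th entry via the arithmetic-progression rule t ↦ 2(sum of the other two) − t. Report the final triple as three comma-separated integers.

start (-4,-2,-2) = (f(1,0),f(0,1),f(1,1))
replace slot 3: 2·((-4)+(-2)) − (-2) = -10 → (-4,-2,-10)
replace slot 1: 2·((-2)+(-10)) − (-4) = -20 → (-20,-2,-10)
replace slot 3: 2·((-20)+(-2)) − (-10) = -34 → (-20,-2,-34)

-20,-2,-34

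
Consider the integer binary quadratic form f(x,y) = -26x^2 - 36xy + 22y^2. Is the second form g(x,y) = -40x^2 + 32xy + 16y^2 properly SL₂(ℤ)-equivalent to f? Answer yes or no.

D₁ = 3584, D₂ = 3584
river cycle of f (length 4): (22, 36, -26), (-26, 16, 32), (32, 48, -10), (-10, 52, 22)
river cycle of g (length 4): (16, 32, -40), (-40, 48, 8), (8, 48, -40), (-40, 32, 16)
cycles differ ⇒ inequivalent

no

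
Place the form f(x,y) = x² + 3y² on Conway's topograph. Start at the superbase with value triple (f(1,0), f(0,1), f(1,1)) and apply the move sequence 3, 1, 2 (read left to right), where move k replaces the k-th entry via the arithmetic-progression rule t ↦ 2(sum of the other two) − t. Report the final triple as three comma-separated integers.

start (1,3,4) = (f(1,0),f(0,1),f(1,1))
replace slot 3: 2·(1+3) − 4 = 4 → (1,3,4)
replace slot 1: 2·(3+4) − 1 = 13 → (13,3,4)
replace slot 2: 2·(13+4) − 3 = 31 → (13,31,4)

13,31,4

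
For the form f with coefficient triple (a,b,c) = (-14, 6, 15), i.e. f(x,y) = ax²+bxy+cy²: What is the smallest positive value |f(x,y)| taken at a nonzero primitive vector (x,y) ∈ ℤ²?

river: ρ → (15,24,-5)
river: ρ → (-5,26,10)
river: ρ → (10,14,-17)
river: ρ → (-17,20,7)
river: ρ → (7,22,-14)
river: ρ → (-14,6,15)
closes: descent 0, river 6
min |a| on river = 5

5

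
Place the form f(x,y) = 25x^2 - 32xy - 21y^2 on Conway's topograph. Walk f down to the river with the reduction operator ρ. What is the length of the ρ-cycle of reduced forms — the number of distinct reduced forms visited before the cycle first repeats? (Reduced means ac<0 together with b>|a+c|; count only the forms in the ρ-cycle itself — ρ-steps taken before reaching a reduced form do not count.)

D = 3124, ⌊√D⌋ = 55
descent: ρ → (-21,32,25)  [lands on river]
river: ρ → (25,18,-28)
river: ρ → (-28,38,15)
river: ρ → (15,52,-7)
river: ρ → (-7,46,36)
river: ρ → (36,26,-17)
river: ρ → (-17,42,20)
river: ρ → (20,38,-21)
river: ρ → (-21,46,12)
river: ρ → (12,50,-13)
river: ρ → (-13,54,4)
river: ρ → (4,50,-39)
river: ρ → (-39,28,15)
river: ρ → (15,32,-35)
river: ρ → (-35,38,12)
river: ρ → (12,34,-41)
river: ρ → (-41,48,5)
river: ρ → (5,52,-21)
ρ-cycle length = 18 (tail of 1 descent step not counted)

18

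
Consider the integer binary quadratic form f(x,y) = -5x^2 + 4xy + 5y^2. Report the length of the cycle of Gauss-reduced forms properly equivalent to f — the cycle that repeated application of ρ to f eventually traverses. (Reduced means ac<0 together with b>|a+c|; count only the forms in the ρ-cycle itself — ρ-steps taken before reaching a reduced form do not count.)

D = 116, ⌊√D⌋ = 10
river: ρ → (5,6,-4)
river: ρ → (-4,10,1)
river: ρ → (1,10,-4)
river: ρ → (-4,6,5)
river: ρ → (5,4,-5)
river: ρ → (-5,6,4)
river: ρ → (4,10,-1)
river: ρ → (-1,10,4)
river: ρ → (4,6,-5)
river: ρ → (-5,4,5)
ρ-cycle length = 10 (tail of 0 descent steps not counted)

10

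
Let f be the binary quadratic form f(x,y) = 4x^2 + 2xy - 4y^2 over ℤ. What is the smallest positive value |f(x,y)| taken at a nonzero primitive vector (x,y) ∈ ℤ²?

river: ρ → (-4,6,2)
river: ρ → (2,6,-4)
river: ρ → (-4,2,4)
river: ρ → (4,6,-2)
river: ρ → (-2,6,4)
river: ρ → (4,2,-4)
closes: descent 0, river 6
min |a| on river = 2

2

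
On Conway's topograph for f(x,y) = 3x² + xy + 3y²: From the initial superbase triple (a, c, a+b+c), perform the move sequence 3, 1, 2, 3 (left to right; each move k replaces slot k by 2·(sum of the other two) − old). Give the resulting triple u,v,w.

start (3,3,7) = (f(1,0),f(0,1),f(1,1))
replace slot 3: 2·(3+3) − 7 = 5 → (3,3,5)
replace slot 1: 2·(3+5) − 3 = 13 → (13,3,5)
replace slot 2: 2·(13+5) − 3 = 33 → (13,33,5)
replace slot 3: 2·(13+33) − 5 = 87 → (13,33,87)

13,33,87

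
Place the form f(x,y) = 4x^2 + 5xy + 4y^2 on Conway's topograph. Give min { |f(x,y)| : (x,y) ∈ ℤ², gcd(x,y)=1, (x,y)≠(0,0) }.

translate: b→-3 (≡5 mod 8), so (4,5,4)→(4,-3,3)
flip: (4,-3,3)→(3,3,4)
reduced (well bottom): (3,3,4) with a≤c, −a<b≤a
well minimum = a = 3

3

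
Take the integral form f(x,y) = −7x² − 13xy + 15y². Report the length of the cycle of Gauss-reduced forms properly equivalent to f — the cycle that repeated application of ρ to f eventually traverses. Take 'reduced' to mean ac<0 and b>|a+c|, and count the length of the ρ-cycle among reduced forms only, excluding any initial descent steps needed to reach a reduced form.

D = 589, ⌊√D⌋ = 24
descent: ρ → (15,13,-7)  [lands on river]
river: ρ → (-7,15,13)
river: ρ → (13,11,-9)
river: ρ → (-9,7,15)
river: ρ → (15,23,-1)
river: ρ → (-1,23,15)
river: ρ → (15,7,-9)
river: ρ → (-9,11,13)
river: ρ → (13,15,-7)
river: ρ → (-7,13,15)
river: ρ → (15,17,-5)
river: ρ → (-5,23,3)
river: ρ → (3,19,-19)
river: ρ → (-19,19,3)
river: ρ → (3,23,-5)
river: ρ → (-5,17,15)
ρ-cycle length = 16 (tail of 1 descent step not counted)

16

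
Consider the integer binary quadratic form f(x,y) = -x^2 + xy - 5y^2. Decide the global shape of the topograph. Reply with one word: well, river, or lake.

D = b²−4ac = 1² − 4·(-1)·(-5) = -19
D < 0 ⇒ definite ⇒ every region one sign ⇒ single well

well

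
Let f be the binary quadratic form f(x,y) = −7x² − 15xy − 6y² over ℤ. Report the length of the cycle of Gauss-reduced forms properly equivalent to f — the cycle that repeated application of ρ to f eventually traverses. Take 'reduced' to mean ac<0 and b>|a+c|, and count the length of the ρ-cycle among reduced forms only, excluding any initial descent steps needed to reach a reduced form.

D = 57, ⌊√D⌋ = 7
descent: ρ → (-6,3,2)
descent: ρ → (2,5,-4)  [lands on river]
river: ρ → (-4,3,3)
river: ρ → (3,3,-4)
river: ρ → (-4,5,2)
river: ρ → (2,7,-1)
river: ρ → (-1,7,2)
ρ-cycle length = 6 (tail of 2 descent steps not counted)

6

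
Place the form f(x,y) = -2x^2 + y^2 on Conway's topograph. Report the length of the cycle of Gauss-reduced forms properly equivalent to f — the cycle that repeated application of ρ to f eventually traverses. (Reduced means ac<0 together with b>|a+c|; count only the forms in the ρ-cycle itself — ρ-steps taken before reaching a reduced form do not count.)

D = 8, ⌊√D⌋ = 2
descent: ρ → (1,2,-1)  [lands on river]
river: ρ → (-1,2,1)
ρ-cycle length = 2 (tail of 1 descent step not counted)

2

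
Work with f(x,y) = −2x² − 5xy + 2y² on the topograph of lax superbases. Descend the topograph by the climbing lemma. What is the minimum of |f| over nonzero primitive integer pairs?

descent: ρ → (2,5,-2)  [lands on river]
river: ρ → (-2,3,4)
river: ρ → (4,5,-1)
river: ρ → (-1,5,4)
river: ρ → (4,3,-2)
river: ρ → (-2,5,2)
river: ρ → (2,3,-4)
river: ρ → (-4,5,1)
river: ρ → (1,5,-4)
river: ρ → (-4,3,2)
closes: descent 1, river 10
min |a| on river = 1

1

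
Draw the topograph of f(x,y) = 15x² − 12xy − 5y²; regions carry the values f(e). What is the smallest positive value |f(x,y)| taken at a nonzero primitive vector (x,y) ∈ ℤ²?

descent: ρ → (-5,12,15)  [lands on river]
river: ρ → (15,18,-2)
river: ρ → (-2,18,15)
river: ρ → (15,12,-5)
river: ρ → (-5,18,6)
river: ρ → (6,18,-5)
closes: descent 1, river 6
min |a| on river = 2

2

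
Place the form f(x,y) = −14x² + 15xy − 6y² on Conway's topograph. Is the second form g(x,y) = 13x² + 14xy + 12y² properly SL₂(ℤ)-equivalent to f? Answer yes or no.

D₁ = -111, D₂ = -428
discriminants differ ⇒ not SL₂(ℤ)-equivalent

no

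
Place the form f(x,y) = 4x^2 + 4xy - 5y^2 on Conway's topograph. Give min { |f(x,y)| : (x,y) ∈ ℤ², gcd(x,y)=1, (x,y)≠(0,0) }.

river: ρ → (-5,6,3)
river: ρ → (3,6,-5)
river: ρ → (-5,4,4)
river: ρ → (4,4,-5)
closes: descent 0, river 4
min |a| on river = 3

3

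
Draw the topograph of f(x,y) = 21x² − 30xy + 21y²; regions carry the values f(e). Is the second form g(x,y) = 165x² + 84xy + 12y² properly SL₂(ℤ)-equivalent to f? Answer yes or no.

D₁ = -864, D₂ = -864
f: translate: b→12 (≡-30 mod 42), so (21,-30,21)→(21,12,12)
f: flip: (21,12,12)→(12,-12,21)
f: translate: b→12 (≡-12 mod 24), so (12,-12,21)→(12,12,21)
f: reduced (well bottom): (12,12,21) with a≤c, −a<b≤a
g: flip: (165,84,12)→(12,-84,165)
g: translate: b→12 (≡-84 mod 24), so (12,-84,165)→(12,12,21)
g: reduced (well bottom): (12,12,21) with a≤c, −a<b≤a
reduced forms (12, 12, 21) vs (12, 12, 21) ⇒ equivalent

yes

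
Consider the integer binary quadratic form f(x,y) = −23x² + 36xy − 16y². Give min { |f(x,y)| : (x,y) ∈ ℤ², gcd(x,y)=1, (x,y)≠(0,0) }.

translate: b→10 (≡-36 mod 46), so (23,-36,16)→(23,10,3)
flip: (23,10,3)→(3,-10,23)
translate: b→2 (≡-10 mod 6), so (3,-10,23)→(3,2,15)
reduced (well bottom): (3,2,15) with a≤c, −a<b≤a
well minimum |f| = |-3| = 3 (negative-definite)

3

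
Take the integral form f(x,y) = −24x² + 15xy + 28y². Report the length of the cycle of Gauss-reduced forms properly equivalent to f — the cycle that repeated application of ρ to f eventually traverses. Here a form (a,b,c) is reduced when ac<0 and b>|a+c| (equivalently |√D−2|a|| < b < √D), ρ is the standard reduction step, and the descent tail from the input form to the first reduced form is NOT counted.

D = 2913, ⌊√D⌋ = 53
river: ρ → (28,41,-11)
river: ρ → (-11,47,16)
river: ρ → (16,49,-8)
river: ρ → (-8,47,22)
river: ρ → (22,41,-14)
river: ρ → (-14,43,19)
river: ρ → (19,33,-24)
river: ρ → (-24,15,28)
ρ-cycle length = 8 (tail of 0 descent steps not counted)

8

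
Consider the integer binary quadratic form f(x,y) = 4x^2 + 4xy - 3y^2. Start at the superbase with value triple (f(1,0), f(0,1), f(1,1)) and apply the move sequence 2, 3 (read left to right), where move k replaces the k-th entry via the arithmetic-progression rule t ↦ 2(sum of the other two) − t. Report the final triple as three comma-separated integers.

start (4,-3,5) = (f(1,0),f(0,1),f(1,1))
replace slot 2: 2·(4+5) − (-3) = 21 → (4,21,5)
replace slot 3: 2·(4+21) − 5 = 45 → (4,21,45)

4,21,45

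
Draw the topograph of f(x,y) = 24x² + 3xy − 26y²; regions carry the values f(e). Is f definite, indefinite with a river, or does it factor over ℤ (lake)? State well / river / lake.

D = b²−4ac = 3² − 4·24·(-26) = 2505
D > 0 non-square ⇒ indefinite ⇒ periodic river

river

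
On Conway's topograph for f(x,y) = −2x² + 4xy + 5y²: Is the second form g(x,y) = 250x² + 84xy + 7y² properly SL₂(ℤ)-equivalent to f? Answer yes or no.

D₁ = 56, D₂ = 56
river cycle of f (length 4): (5, 6, -1), (-1, 6, 5), (5, 4, -2), (-2, 4, 5)
river cycle of g (length 4): (-2, 4, 5), (5, 6, -1), (-1, 6, 5), (5, 4, -2)
cycles coincide ⇒ equivalent

yes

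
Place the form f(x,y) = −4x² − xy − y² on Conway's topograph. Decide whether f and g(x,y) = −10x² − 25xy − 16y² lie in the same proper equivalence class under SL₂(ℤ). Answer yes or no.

D₁ = -15, D₂ = -15
f is negative-definite; reduce −f:
−f: flip: (4,1,1)→(1,-1,4)
−f: translate: b→1 (≡-1 mod 2), so (1,-1,4)→(1,1,4)
−f: reduced (well bottom): (1,1,4) with a≤c, −a<b≤a
flip sign back: reduced form of f is (-1,-1,-4)
g is negative-definite; reduce −g:
−g: translate: b→5 (≡25 mod 20), so (10,25,16)→(10,5,1)
−g: flip: (10,5,1)→(1,-5,10)
−g: translate: b→1 (≡-5 mod 2), so (1,-5,10)→(1,1,4)
−g: reduced (well bottom): (1,1,4) with a≤c, −a<b≤a
flip sign back: reduced form of g is (-1,-1,-4)
reduced forms (-1, -1, -4) vs (-1, -1, -4) ⇒ equivalent

yes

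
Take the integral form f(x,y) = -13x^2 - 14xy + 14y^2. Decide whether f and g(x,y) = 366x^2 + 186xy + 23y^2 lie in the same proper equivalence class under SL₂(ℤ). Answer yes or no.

D₁ = 924, D₂ = 924
river cycle of f (length 8): (14, 14, -13), (-13, 12, 15), (15, 18, -10), (-10, 22, 11), (11, 22, -10), (-10, 18, 15), (15, 12, -13), (-13, 14, 14)
river cycle of g (length 8): (-10, 22, 11), (11, 22, -10), (-10, 18, 15), (15, 12, -13), (-13, 14, 14), (14, 14, -13), (-13, 12, 15), (15, 18, -10)
cycles coincide ⇒ equivalent

yes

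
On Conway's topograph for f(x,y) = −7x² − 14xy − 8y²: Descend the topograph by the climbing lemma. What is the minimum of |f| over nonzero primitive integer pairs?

translate: b→0 (≡14 mod 14), so (7,14,8)→(7,0,1)
flip: (7,0,1)→(1,0,7)
reduced (well bottom): (1,0,7) with a≤c, −a<b≤a
well minimum |f| = |-1| = 1 (negative-definite)

1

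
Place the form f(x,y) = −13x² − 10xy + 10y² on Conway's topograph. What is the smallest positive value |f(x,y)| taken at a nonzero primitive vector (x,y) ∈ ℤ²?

descent: ρ → (10,10,-13)  [lands on river]
river: ρ → (-13,16,7)
river: ρ → (7,12,-17)
river: ρ → (-17,22,2)
river: ρ → (2,22,-17)
river: ρ → (-17,12,7)
river: ρ → (7,16,-13)
river: ρ → (-13,10,10)
closes: descent 1, river 8
min |a| on river = 2

2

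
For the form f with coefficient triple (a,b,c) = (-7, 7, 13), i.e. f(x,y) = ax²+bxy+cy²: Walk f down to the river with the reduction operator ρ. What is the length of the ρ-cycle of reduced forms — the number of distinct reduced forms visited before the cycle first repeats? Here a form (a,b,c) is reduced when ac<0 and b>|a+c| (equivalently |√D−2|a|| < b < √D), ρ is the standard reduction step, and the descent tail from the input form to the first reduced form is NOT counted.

D = 413, ⌊√D⌋ = 20
river: ρ → (13,19,-1)
river: ρ → (-1,19,13)
river: ρ → (13,7,-7)
river: ρ → (-7,7,13)
ρ-cycle length = 4 (tail of 0 descent steps not counted)

4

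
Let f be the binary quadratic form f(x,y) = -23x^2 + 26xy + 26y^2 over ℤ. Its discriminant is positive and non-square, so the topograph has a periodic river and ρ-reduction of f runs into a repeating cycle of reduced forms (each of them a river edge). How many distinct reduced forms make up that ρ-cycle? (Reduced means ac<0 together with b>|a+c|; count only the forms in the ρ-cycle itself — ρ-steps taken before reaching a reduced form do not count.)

D = 3068, ⌊√D⌋ = 55
river: ρ → (26,26,-23)
river: ρ → (-23,20,29)
river: ρ → (29,38,-14)
river: ρ → (-14,46,17)
river: ρ → (17,22,-38)
river: ρ → (-38,54,1)
river: ρ → (1,54,-38)
river: ρ → (-38,22,17)
river: ρ → (17,46,-14)
river: ρ → (-14,38,29)
river: ρ → (29,20,-23)
river: ρ → (-23,26,26)
ρ-cycle length = 12 (tail of 0 descent steps not counted)

12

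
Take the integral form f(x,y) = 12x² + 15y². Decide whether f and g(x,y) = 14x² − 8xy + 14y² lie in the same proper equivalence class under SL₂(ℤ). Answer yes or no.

D₁ = -720, D₂ = -720
f: reduced (well bottom): (12,0,15) with a≤c, −a<b≤a
g: flip: (14,-8,14)→(14,8,14)
g: reduced (well bottom): (14,8,14) with a≤c, −a<b≤a
reduced forms (12, 0, 15) vs (14, 8, 14) ⇒ inequivalent

no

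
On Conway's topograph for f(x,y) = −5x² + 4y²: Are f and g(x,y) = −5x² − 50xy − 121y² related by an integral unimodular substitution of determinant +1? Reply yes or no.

D₁ = 80, D₂ = 80
river cycle of f (length 2): (4, 8, -1), (-1, 8, 4)
river cycle of g (length 2): (4, 8, -1), (-1, 8, 4)
cycles coincide ⇒ equivalent

yes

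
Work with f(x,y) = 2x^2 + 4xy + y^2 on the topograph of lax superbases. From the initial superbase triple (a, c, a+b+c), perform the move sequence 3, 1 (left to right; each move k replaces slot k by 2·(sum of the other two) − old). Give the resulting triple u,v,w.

start (2,1,7) = (f(1,0),f(0,1),f(1,1))
replace slot 3: 2·(2+1) − 7 = -1 → (2,1,-1)
replace slot 1: 2·(1+(-1)) − 2 = -2 → (-2,1,-1)

-2,1,-1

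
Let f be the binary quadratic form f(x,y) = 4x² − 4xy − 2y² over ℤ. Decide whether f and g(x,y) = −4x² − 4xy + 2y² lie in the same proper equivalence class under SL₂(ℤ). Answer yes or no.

D₁ = 48, D₂ = 48
river cycle of f (length 2): (-2, 4, 4), (4, 4, -2)
river cycle of g (length 2): (2, 4, -4), (-4, 4, 2)
cycles differ ⇒ inequivalent

no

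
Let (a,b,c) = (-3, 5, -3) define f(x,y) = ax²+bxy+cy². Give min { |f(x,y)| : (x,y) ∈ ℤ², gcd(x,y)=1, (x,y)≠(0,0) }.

translate: b→1 (≡-5 mod 6), so (3,-5,3)→(3,1,1)
flip: (3,1,1)→(1,-1,3)
translate: b→1 (≡-1 mod 2), so (1,-1,3)→(1,1,3)
reduced (well bottom): (1,1,3) with a≤c, −a<b≤a
well minimum |f| = |-1| = 1 (negative-definite)

1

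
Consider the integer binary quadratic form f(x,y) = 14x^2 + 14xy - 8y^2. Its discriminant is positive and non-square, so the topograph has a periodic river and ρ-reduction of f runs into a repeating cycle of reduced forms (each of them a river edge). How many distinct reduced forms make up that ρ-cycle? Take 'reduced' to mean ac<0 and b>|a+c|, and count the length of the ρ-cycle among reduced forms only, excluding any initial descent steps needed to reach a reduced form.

D = 644, ⌊√D⌋ = 25
river: ρ → (-8,18,10)
river: ρ → (10,22,-4)
river: ρ → (-4,18,20)
river: ρ → (20,22,-2)
river: ρ → (-2,22,20)
river: ρ → (20,18,-4)
river: ρ → (-4,22,10)
river: ρ → (10,18,-8)
river: ρ → (-8,14,14)
river: ρ → (14,14,-8)
ρ-cycle length = 10 (tail of 0 descent steps not counted)

10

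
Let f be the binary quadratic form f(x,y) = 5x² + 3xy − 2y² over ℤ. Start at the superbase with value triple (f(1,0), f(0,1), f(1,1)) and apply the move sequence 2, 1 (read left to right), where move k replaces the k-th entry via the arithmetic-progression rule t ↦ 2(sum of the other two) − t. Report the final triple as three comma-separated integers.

start (5,-2,6) = (f(1,0),f(0,1),f(1,1))
replace slot 2: 2·(5+6) − (-2) = 24 → (5,24,6)
replace slot 1: 2·(24+6) − 5 = 55 → (55,24,6)

55,24,6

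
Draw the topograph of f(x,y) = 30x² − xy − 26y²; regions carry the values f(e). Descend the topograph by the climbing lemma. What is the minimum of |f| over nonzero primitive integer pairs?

descent: ρ → (-26,53,3)  [lands on river]
river: ρ → (3,55,-8)
river: ρ → (-8,41,45)
river: ρ → (45,49,-4)
river: ρ → (-4,55,6)
river: ρ → (6,53,-13)
river: ρ → (-13,51,10)
river: ρ → (10,49,-18)
river: ρ → (-18,23,36)
river: ρ → (36,49,-5)
river: ρ → (-5,51,26)
river: ρ → (26,53,-3)
river: ρ → (-3,55,8)
river: ρ → (8,41,-45)
river: ρ → (-45,49,4)
river: ρ → (4,55,-6)
river: ρ → (-6,53,13)
river: ρ → (13,51,-10)
river: ρ → (-10,49,18)
river: ρ → (18,23,-36)
river: ρ → (-36,49,5)
river: ρ → (5,51,-26)
closes: descent 1, river 22
min |a| on river = 3

3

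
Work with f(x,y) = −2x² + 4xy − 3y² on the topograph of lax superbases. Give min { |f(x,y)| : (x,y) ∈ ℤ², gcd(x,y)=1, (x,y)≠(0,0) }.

translate: b→0 (≡-4 mod 4), so (2,-4,3)→(2,0,1)
flip: (2,0,1)→(1,0,2)
reduced (well bottom): (1,0,2) with a≤c, −a<b≤a
well minimum |f| = |-1| = 1 (negative-definite)

1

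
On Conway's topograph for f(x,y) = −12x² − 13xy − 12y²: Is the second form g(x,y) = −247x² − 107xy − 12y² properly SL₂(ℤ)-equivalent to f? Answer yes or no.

D₁ = -407, D₂ = -407
f is negative-definite; reduce −f:
−f: translate: b→-11 (≡13 mod 24), so (12,13,12)→(12,-11,11)
−f: flip: (12,-11,11)→(11,11,12)
−f: reduced (well bottom): (11,11,12) with a≤c, −a<b≤a
flip sign back: reduced form of f is (-11,-11,-12)
g is negative-definite; reduce −g:
−g: flip: (247,107,12)→(12,-107,247)
−g: translate: b→-11 (≡-107 mod 24), so (12,-107,247)→(12,-11,11)
−g: flip: (12,-11,11)→(11,11,12)
−g: reduced (well bottom): (11,11,12) with a≤c, −a<b≤a
flip sign back: reduced form of g is (-11,-11,-12)
reduced forms (-11, -11, -12) vs (-11, -11, -12) ⇒ equivalent

yes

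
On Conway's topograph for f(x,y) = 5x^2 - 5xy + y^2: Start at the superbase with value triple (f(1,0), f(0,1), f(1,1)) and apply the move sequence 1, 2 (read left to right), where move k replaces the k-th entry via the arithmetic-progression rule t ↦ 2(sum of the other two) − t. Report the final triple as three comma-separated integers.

start (5,1,1) = (f(1,0),f(0,1),f(1,1))
replace slot 1: 2·(1+1) − 5 = -1 → (-1,1,1)
replace slot 2: 2·((-1)+1) − 1 = -1 → (-1,-1,1)

-1,-1,1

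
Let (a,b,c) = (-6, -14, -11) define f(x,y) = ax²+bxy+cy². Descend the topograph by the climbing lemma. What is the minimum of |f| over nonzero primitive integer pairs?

translate: b→2 (≡14 mod 12), so (6,14,11)→(6,2,3)
flip: (6,2,3)→(3,-2,6)
reduced (well bottom): (3,-2,6) with a≤c, −a<b≤a
well minimum |f| = |-3| = 3 (negative-definite)

3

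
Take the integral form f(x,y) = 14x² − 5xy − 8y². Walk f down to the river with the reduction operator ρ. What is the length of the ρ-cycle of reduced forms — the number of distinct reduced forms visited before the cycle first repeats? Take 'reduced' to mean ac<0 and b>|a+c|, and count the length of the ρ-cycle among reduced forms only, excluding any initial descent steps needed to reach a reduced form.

D = 473, ⌊√D⌋ = 21
descent: ρ → (-8,21,1)  [lands on river]
river: ρ → (1,21,-8)
river: ρ → (-8,11,11)
river: ρ → (11,11,-8)
ρ-cycle length = 4 (tail of 1 descent step not counted)

4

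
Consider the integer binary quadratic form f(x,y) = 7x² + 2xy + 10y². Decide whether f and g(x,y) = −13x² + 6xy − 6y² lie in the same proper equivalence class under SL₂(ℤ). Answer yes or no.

D₁ = -276, D₂ = -276
f: reduced (well bottom): (7,2,10) with a≤c, −a<b≤a
g is negative-definite; reduce −g:
−g: flip: (13,-6,6)→(6,6,13)
−g: reduced (well bottom): (6,6,13) with a≤c, −a<b≤a
flip sign back: reduced form of g is (-6,-6,-13)
reduced forms (7, 2, 10) vs (-6, -6, -13) ⇒ inequivalent

no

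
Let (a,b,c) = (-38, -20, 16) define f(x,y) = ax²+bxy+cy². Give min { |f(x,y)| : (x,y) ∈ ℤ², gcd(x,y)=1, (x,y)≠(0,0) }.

descent: ρ → (16,52,-2)  [lands on river]
river: ρ → (-2,52,16)
river: ρ → (16,44,-14)
river: ρ → (-14,40,22)
river: ρ → (22,48,-6)
river: ρ → (-6,48,22)
river: ρ → (22,40,-14)
river: ρ → (-14,44,16)
closes: descent 1, river 8
min |a| on river = 2

2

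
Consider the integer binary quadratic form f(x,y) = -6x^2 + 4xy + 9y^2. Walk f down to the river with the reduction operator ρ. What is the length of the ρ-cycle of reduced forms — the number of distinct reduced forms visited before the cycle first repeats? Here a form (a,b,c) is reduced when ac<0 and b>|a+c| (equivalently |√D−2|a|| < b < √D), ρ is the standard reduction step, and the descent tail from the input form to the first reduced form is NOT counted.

D = 232, ⌊√D⌋ = 15
river: ρ → (9,14,-1)
river: ρ → (-1,14,9)
river: ρ → (9,4,-6)
river: ρ → (-6,8,7)
river: ρ → (7,6,-7)
river: ρ → (-7,8,6)
river: ρ → (6,4,-9)
river: ρ → (-9,14,1)
river: ρ → (1,14,-9)
river: ρ → (-9,4,6)
river: ρ → (6,8,-7)
river: ρ → (-7,6,7)
river: ρ → (7,8,-6)
river: ρ → (-6,4,9)
ρ-cycle length = 14 (tail of 0 descent steps not counted)

14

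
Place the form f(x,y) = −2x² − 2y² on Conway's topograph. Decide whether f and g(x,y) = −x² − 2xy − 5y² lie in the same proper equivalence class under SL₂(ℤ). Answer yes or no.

D₁ = -16, D₂ = -16
f is negative-definite; reduce −f:
−f: reduced (well bottom): (2,0,2) with a≤c, −a<b≤a
flip sign back: reduced form of f is (-2,0,-2)
g is negative-definite; reduce −g:
−g: translate: b→0 (≡2 mod 2), so (1,2,5)→(1,0,4)
−g: reduced (well bottom): (1,0,4) with a≤c, −a<b≤a
flip sign back: reduced form of g is (-1,0,-4)
reduced forms (-2, 0, -2) vs (-1, 0, -4) ⇒ inequivalent

no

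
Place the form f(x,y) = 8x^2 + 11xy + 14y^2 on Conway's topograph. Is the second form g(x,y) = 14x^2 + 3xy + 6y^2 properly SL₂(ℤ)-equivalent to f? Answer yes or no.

D₁ = -327, D₂ = -327
f: translate: b→-5 (≡11 mod 16), so (8,11,14)→(8,-5,11)
f: reduced (well bottom): (8,-5,11) with a≤c, −a<b≤a
g: flip: (14,3,6)→(6,-3,14)
g: reduced (well bottom): (6,-3,14) with a≤c, −a<b≤a
reduced forms (8, -5, 11) vs (6, -3, 14) ⇒ inequivalent

no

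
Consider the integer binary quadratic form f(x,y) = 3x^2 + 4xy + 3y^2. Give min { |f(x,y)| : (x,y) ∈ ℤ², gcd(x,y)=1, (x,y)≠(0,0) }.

translate: b→-2 (≡4 mod 6), so (3,4,3)→(3,-2,2)
flip: (3,-2,2)→(2,2,3)
reduced (well bottom): (2,2,3) with a≤c, −a<b≤a
well minimum = a = 2

2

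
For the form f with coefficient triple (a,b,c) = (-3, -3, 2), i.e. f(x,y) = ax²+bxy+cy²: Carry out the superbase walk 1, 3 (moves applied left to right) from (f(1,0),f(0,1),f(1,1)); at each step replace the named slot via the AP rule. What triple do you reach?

start (-3,2,-4) = (f(1,0),f(0,1),f(1,1))
replace slot 1: 2·(2+(-4)) − (-3) = -1 → (-1,2,-4)
replace slot 3: 2·((-1)+2) − (-4) = 6 → (-1,2,6)

-1,2,6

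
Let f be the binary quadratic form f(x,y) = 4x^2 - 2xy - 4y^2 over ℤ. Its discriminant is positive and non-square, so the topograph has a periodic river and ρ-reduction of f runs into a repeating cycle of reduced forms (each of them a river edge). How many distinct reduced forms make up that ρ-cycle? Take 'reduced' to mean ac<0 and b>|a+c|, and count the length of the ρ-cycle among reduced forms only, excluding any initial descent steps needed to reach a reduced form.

D = 68, ⌊√D⌋ = 8
descent: ρ → (-4,2,4)  [lands on river]
river: ρ → (4,6,-2)
river: ρ → (-2,6,4)
river: ρ → (4,2,-4)
river: ρ → (-4,6,2)
river: ρ → (2,6,-4)
ρ-cycle length = 6 (tail of 1 descent step not counted)

6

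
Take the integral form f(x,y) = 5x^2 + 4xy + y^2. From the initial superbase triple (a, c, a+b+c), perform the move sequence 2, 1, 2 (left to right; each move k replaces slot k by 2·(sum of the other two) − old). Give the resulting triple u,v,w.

start (5,1,10) = (f(1,0),f(0,1),f(1,1))
replace slot 2: 2·(5+10) − 1 = 29 → (5,29,10)
replace slot 1: 2·(29+10) − 5 = 73 → (73,29,10)
replace slot 2: 2·(73+10) − 29 = 137 → (73,137,10)

73,137,10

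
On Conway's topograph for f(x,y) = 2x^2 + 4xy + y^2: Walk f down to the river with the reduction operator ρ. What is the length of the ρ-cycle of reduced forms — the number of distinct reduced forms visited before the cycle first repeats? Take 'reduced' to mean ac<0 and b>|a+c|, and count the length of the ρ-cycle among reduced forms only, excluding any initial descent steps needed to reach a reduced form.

D = 8, ⌊√D⌋ = 2
descent: ρ → (1,2,-1)  [lands on river]
river: ρ → (-1,2,1)
ρ-cycle length = 2 (tail of 1 descent step not counted)

2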